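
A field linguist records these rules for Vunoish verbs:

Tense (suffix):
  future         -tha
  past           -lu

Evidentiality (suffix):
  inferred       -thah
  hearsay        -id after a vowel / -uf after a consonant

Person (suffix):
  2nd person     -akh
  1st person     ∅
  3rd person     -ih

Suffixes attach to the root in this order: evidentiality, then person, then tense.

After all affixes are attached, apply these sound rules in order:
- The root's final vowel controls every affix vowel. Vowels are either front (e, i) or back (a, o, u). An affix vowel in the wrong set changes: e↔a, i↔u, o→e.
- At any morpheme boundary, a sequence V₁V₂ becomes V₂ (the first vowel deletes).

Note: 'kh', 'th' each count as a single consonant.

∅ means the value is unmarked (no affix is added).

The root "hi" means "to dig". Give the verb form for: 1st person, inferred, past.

hithehli

Attach evidentiality inferred -thah → hithah.
person = 1st person: zero marking, form stays hithah.
Attach tense past -lu → hithahlu.
Apply vowel harmony: hithahlu → hithehli.
Vowel deletion: no change.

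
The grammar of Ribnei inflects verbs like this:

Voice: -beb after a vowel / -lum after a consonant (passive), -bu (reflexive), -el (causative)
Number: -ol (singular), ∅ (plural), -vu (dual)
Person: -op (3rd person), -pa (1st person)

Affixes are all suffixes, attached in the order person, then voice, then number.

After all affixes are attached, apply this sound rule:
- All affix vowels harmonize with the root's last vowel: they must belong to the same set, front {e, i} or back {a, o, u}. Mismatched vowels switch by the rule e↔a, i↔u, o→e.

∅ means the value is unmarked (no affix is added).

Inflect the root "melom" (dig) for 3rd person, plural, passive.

melomoplum

Attach person 3rd person -op → melomop.
Attach voice passive -lum (after consonant 'p') → melomoplum.
number = plural: zero marking, form stays melomoplum.
Vowel harmony: no change.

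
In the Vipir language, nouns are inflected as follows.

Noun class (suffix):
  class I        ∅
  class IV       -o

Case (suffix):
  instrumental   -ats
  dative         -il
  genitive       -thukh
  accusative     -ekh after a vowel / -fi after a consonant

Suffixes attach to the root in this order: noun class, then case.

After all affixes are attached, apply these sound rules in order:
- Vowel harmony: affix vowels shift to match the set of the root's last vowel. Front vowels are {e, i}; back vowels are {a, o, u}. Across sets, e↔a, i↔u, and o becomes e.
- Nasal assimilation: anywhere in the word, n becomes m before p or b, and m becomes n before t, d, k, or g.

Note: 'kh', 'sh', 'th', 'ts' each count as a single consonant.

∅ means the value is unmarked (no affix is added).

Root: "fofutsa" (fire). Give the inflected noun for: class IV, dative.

fofutsaoul

Attach noun class class IV -o → fofutsao.
Attach case dative -il → fofutsaoil.
Apply vowel harmony: fofutsaoil → fofutsaoul.
Nasal assimilation: no change.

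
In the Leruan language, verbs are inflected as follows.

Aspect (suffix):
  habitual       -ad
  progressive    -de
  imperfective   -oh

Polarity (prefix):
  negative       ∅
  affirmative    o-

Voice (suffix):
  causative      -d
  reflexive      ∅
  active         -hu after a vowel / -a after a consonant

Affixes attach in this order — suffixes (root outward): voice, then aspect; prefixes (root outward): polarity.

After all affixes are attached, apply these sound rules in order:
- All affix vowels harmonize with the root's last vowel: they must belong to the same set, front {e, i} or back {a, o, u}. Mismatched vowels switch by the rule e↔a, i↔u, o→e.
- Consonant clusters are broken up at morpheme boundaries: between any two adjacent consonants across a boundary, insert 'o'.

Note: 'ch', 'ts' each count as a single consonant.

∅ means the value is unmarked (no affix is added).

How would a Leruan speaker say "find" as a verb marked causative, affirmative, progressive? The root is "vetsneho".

Attach voice causative -d → vetsnehod.
Attach aspect progressive -de → vetsnehodde.
Attach polarity affirmative o- → ovetsnehodde.
Apply vowel harmony: ovetsnehodde → ovetsnehodda.
Apply epenthesis: ovetsnehodda → ovetsnehododa.

ovetsnehododa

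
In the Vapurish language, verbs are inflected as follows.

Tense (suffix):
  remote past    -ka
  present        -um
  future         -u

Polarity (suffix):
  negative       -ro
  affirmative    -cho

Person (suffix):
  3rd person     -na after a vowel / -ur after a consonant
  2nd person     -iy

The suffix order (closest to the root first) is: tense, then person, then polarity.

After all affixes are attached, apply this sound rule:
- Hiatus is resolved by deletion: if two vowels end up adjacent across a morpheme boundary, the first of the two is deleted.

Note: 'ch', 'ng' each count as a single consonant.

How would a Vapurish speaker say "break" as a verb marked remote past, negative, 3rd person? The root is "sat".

satkanaro

Attach tense remote past -ka → satka.
Attach person 3rd person -na (after vowel 'a') → satkana.
Attach polarity negative -ro → satkanaro.
Vowel deletion: no change.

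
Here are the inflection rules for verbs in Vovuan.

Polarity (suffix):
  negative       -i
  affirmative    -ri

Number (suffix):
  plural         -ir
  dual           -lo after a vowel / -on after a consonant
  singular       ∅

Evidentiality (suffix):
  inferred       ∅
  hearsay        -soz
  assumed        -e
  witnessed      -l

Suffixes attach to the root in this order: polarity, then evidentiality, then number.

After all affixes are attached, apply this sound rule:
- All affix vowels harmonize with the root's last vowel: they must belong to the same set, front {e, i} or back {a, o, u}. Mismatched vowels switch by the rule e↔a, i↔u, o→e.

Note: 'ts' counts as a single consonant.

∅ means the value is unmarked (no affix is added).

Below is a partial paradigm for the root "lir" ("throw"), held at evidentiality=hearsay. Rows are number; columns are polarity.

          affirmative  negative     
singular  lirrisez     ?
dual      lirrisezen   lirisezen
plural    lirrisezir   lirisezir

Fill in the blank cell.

lirisez

Attach polarity negative -i → liri.
Attach evidentiality hearsay -soz → lirisoz.
number = singular: zero marking, form stays lirisoz.
Apply vowel harmony: lirisoz → lirisez.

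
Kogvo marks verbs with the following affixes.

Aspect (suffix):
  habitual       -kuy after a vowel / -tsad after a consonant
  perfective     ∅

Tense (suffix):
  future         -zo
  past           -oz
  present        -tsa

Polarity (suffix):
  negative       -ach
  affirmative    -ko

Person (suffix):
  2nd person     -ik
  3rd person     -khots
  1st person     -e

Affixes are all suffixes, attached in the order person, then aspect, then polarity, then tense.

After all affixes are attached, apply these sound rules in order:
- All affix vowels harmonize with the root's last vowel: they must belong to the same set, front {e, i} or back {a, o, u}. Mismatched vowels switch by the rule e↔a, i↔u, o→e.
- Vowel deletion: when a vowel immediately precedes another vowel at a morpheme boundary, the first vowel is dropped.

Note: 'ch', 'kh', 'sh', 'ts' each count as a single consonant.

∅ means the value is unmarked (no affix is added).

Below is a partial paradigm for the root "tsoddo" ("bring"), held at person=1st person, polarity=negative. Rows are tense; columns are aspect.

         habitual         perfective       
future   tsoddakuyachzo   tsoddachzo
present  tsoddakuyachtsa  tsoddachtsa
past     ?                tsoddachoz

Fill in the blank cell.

tsoddakuyachoz

Attach person 1st person -e → tsoddoe.
Attach aspect habitual -kuy (after vowel 'e') → tsoddoekuy.
Attach polarity negative -ach → tsoddoekuyach.
Attach tense past -oz → tsoddoekuyachoz.
Apply vowel harmony: tsoddoekuyachoz → tsoddoakuyachoz.
Apply vowel deletion: tsoddoakuyachoz → tsoddakuyachoz.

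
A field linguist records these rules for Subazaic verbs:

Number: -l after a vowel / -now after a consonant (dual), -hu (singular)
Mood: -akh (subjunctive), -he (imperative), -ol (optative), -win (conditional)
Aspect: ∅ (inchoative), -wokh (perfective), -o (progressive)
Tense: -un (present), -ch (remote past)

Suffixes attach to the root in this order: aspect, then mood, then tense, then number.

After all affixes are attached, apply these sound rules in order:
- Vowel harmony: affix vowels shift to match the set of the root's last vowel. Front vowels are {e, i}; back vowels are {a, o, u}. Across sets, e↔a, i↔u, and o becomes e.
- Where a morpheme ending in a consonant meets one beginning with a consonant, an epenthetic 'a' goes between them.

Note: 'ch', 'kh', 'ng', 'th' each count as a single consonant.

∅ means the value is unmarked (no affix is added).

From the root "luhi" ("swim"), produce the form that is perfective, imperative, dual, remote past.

Attach aspect perfective -wokh → luhiwokh.
Attach mood imperative -he → luhiwokhhe.
Attach tense remote past -ch → luhiwokhhech.
Attach number dual -now (after consonant 'ch') → luhiwokhhechnow.
Apply vowel harmony: luhiwokhhechnow → luhiwekhhechnew.
Apply epenthesis: luhiwekhhechnew → luhiwekhahechanew.

luhiwekhahechanew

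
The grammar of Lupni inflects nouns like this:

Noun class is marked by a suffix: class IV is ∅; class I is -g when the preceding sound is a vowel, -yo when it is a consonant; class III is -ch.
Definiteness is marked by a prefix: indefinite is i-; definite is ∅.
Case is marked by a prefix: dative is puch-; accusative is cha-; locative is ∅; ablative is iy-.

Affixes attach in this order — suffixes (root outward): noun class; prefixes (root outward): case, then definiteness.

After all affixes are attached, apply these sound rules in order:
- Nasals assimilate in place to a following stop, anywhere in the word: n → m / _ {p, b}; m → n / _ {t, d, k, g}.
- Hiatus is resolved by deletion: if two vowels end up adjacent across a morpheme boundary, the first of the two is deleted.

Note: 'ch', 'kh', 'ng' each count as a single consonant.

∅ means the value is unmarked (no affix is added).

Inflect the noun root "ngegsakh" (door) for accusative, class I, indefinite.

ichangegsakhyo

Attach noun class class I -yo (after consonant 'kh') → ngegsakhyo.
Attach case accusative cha- → changegsakhyo.
Attach definiteness indefinite i- → ichangegsakhyo.
Nasal assimilation: no change.
Vowel deletion: no change.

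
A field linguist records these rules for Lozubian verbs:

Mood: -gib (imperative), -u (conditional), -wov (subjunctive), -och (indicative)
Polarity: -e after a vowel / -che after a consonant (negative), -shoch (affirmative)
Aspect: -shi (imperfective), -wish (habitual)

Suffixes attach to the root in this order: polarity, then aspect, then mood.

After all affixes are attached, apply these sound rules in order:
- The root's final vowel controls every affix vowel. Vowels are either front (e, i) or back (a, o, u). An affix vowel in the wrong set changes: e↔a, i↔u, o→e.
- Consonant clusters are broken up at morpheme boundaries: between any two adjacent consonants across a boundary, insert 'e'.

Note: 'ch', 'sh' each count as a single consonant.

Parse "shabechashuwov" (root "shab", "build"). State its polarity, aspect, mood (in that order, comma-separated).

negative, imperfective, subjunctive

Segment: shab-che-shi-wov.
polarity: -e/che → negative.
aspect: -shi → imperfective.
mood: -wov → subjunctive.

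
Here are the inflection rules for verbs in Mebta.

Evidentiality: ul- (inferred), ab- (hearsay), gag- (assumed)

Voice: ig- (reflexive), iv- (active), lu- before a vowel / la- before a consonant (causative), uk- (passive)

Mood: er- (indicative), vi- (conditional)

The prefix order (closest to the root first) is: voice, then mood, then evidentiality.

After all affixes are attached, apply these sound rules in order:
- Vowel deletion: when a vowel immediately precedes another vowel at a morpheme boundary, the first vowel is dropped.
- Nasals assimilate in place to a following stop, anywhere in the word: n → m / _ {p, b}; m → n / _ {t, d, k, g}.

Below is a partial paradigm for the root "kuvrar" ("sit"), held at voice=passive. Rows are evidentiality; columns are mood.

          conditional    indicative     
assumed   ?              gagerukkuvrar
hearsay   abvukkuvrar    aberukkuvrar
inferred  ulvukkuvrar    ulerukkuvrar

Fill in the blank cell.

Attach voice passive uk- → ukkuvrar.
Attach mood conditional vi- → viukkuvrar.
Attach evidentiality assumed gag- → gagviukkuvrar.
Apply vowel deletion: gagviukkuvrar → gagvukkuvrar.
Nasal assimilation: no change.

gagvukkuvrar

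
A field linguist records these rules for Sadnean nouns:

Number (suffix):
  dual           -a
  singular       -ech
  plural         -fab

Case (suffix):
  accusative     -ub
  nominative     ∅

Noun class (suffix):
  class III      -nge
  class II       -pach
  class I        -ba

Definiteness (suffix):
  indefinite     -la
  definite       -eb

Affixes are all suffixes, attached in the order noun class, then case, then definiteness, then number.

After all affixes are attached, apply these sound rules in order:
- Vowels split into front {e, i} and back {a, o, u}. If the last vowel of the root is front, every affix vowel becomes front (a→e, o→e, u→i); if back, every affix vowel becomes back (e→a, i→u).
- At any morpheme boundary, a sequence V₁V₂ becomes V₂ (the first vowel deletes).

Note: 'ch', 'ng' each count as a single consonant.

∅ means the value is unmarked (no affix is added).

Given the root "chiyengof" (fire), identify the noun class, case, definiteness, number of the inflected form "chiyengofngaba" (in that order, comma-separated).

Segment: chiyengof-nge-eb-a.
noun class: -nge → class III.
case: ∅ → nominative.
definiteness: -eb → definite.
number: -a → dual.

class III, nominative, definite, dual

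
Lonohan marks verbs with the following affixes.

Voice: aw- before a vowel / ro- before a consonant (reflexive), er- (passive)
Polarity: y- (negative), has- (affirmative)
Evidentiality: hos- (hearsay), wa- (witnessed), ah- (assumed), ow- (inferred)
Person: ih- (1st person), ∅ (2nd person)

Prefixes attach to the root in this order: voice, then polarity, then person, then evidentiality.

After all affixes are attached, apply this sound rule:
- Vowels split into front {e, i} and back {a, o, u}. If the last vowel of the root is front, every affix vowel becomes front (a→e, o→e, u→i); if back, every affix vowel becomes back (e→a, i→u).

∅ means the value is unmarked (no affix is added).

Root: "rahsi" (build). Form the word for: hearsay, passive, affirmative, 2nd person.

Attach voice passive er- → errahsi.
Attach polarity affirmative has- → haserrahsi.
person = 2nd person: zero marking, form stays haserrahsi.
Attach evidentiality hearsay hos- → hoshaserrahsi.
Apply vowel harmony: hoshaserrahsi → hesheserrahsi.

hesheserrahsi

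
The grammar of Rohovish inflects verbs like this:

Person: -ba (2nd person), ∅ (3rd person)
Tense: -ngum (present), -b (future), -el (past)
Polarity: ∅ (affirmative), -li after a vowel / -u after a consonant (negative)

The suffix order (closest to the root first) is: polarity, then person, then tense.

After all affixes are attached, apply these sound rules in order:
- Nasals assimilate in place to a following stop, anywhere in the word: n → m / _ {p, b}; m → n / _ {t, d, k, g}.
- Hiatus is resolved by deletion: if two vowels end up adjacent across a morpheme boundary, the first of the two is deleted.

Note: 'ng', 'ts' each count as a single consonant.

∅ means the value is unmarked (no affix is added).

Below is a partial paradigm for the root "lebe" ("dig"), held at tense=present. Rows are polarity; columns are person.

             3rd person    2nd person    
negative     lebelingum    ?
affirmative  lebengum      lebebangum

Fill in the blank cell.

lebelibangum

Attach polarity negative -li (after vowel 'e') → lebeli.
Attach person 2nd person -ba → lebeliba.
Attach tense present -ngum → lebelibangum.
Nasal assimilation: no change.
Vowel deletion: no change.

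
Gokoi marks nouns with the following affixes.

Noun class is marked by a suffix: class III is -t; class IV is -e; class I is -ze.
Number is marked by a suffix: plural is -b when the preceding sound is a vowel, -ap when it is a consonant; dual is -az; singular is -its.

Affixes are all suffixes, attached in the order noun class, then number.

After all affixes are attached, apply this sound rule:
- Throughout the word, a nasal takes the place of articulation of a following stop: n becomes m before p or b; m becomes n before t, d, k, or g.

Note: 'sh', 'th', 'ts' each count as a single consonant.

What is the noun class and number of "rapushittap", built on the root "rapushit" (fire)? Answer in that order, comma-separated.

Segment: rapushit-t-ap.
noun class: -t → class III.
number: -b/ap → plural.

class III, plural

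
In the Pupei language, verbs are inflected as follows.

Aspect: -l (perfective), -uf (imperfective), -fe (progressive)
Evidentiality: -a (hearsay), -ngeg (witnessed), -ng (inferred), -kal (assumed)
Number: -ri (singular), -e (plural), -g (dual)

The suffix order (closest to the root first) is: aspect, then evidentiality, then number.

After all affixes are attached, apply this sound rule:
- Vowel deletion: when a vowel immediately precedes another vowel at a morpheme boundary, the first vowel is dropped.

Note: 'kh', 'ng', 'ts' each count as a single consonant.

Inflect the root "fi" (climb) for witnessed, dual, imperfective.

fufngegg

Attach aspect imperfective -uf → fiuf.
Attach evidentiality witnessed -ngeg → fiufngeg.
Attach number dual -g → fiufngegg.
Apply vowel deletion: fiufngegg → fufngegg.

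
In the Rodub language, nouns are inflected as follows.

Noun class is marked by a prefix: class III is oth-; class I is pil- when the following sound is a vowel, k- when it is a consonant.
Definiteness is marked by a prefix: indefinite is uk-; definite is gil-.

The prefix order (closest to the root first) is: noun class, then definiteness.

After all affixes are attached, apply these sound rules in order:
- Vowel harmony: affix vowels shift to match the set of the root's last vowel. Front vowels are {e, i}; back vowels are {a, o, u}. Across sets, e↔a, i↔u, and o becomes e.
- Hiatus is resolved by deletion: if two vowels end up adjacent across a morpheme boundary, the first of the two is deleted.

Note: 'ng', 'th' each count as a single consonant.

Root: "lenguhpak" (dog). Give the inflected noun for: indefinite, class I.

ukklenguhpak

Attach noun class class I k- (before consonant 'l') → klenguhpak.
Attach definiteness indefinite uk- → ukklenguhpak.
Vowel harmony: no change.
Vowel deletion: no change.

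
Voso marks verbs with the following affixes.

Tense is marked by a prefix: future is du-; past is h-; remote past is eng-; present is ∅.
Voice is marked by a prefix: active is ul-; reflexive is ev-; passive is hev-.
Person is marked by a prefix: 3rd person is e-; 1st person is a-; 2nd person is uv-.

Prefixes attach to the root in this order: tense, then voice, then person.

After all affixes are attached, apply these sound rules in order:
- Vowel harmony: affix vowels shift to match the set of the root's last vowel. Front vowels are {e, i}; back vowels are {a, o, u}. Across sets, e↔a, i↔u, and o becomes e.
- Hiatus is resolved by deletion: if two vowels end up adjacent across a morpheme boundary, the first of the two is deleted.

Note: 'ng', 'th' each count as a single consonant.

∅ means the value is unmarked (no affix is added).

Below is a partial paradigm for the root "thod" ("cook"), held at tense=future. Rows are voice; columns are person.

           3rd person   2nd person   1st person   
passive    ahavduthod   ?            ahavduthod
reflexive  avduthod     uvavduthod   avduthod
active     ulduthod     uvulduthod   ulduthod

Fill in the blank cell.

Attach tense future du- → duthod.
Attach voice passive hev- → hevduthod.
Attach person 2nd person uv- → uvhevduthod.
Apply vowel harmony: uvhevduthod → uvhavduthod.
Vowel deletion: no change.

uvhavduthod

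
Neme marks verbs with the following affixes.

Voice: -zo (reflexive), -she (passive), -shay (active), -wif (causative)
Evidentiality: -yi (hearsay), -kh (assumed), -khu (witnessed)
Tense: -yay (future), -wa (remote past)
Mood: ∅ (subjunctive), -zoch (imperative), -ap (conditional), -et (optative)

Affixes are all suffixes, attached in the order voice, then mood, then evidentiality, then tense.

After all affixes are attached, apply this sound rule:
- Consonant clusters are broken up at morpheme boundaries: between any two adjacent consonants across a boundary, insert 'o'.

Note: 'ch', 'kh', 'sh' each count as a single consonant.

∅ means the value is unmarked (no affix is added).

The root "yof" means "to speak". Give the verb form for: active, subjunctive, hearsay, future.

Attach voice active -shay → yofshay.
mood = subjunctive: zero marking, form stays yofshay.
Attach evidentiality hearsay -yi → yofshayyi.
Attach tense future -yay → yofshayyiyay.
Apply epenthesis: yofshayyiyay → yofoshayoyiyay.

yofoshayoyiyay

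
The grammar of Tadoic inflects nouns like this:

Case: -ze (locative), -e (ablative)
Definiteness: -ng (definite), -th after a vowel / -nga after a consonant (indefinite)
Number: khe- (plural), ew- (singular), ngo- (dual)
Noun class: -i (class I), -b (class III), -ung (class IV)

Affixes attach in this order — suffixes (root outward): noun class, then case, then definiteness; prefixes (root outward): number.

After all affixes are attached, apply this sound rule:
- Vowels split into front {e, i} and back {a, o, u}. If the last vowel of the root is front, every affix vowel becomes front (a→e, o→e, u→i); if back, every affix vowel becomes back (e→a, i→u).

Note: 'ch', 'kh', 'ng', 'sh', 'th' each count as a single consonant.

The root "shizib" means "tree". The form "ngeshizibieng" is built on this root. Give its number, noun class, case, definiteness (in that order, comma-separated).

Segment: ngo-shizib-i-e-ng.
number: ngo- → dual.
noun class: -i → class I.
case: -e → ablative.
definiteness: -ng → definite.

dual, class I, ablative, definite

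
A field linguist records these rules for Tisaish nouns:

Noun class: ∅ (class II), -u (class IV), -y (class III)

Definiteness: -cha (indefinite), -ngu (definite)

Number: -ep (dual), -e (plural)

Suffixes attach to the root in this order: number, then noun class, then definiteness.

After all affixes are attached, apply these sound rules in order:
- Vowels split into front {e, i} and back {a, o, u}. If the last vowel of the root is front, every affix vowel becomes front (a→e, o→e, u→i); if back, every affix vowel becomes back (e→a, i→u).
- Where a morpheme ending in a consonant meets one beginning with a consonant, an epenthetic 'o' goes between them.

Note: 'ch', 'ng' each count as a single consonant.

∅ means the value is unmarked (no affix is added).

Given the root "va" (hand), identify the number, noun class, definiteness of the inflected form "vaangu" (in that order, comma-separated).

Segment: va-e-ngu.
number: -e → plural.
noun class: ∅ → class II.
definiteness: -ngu → definite.

plural, class II, definite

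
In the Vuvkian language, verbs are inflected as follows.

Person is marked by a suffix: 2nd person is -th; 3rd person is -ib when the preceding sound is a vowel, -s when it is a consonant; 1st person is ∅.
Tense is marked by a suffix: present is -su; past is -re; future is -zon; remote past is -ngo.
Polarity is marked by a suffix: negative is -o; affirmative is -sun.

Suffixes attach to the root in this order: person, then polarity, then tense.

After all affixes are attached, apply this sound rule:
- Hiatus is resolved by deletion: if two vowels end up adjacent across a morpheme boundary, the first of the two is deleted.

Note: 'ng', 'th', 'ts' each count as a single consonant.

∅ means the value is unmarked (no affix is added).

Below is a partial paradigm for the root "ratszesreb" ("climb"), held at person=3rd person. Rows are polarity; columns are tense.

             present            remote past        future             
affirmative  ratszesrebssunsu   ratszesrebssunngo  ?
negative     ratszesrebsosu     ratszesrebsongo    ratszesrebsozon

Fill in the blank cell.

ratszesrebssunzon

Attach person 3rd person -s (after consonant 'b') → ratszesrebs.
Attach polarity affirmative -sun → ratszesrebssun.
Attach tense future -zon → ratszesrebssunzon.
Vowel deletion: no change.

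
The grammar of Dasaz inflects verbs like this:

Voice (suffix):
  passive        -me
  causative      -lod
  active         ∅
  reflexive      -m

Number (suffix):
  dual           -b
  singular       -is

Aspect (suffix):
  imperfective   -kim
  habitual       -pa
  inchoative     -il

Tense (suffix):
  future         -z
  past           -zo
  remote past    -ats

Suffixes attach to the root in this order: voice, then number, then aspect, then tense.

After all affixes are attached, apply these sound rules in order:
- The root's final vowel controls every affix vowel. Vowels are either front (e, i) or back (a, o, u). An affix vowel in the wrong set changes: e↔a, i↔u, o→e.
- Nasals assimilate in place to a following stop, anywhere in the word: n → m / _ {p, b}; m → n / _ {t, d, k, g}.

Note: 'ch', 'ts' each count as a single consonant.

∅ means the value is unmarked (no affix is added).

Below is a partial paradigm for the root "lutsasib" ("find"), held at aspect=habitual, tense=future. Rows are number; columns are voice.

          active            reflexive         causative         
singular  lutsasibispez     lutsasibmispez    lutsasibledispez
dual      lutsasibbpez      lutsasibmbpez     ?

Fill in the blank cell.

Attach voice causative -lod → lutsasiblod.
Attach number dual -b → lutsasiblodb.
Attach aspect habitual -pa → lutsasiblodbpa.
Attach tense future -z → lutsasiblodbpaz.
Apply vowel harmony: lutsasiblodbpaz → lutsasibledbpez.
Nasal assimilation: no change.

lutsasibledbpez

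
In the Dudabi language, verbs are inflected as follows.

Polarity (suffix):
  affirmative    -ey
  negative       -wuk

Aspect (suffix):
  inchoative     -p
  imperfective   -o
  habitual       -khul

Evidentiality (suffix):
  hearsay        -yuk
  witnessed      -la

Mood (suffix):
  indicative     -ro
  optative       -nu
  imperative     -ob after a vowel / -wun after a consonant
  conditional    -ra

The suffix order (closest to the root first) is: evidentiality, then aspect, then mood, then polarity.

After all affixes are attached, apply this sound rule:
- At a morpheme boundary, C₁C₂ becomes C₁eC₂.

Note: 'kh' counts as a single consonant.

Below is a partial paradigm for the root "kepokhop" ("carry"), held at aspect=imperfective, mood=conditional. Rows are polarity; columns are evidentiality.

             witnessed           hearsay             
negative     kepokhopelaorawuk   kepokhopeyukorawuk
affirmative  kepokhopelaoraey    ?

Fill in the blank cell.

Attach evidentiality hearsay -yuk → kepokhopyuk.
Attach aspect imperfective -o → kepokhopyuko.
Attach mood conditional -ra → kepokhopyukora.
Attach polarity affirmative -ey → kepokhopyukoraey.
Apply epenthesis: kepokhopyukoraey → kepokhopeyukoraey.

kepokhopeyukoraey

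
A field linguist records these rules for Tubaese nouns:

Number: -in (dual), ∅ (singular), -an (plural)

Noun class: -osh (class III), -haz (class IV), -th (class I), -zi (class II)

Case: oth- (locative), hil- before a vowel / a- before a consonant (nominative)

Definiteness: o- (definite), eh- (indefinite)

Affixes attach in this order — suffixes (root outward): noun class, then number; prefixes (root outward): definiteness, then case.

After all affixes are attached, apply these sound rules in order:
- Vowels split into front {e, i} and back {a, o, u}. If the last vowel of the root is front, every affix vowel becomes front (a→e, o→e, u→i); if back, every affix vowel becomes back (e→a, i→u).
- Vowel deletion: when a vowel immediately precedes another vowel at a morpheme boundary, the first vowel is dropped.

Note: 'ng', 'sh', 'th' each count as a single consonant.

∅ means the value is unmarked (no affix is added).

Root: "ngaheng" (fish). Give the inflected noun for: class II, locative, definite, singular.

ethengahengzi

Attach noun class class II -zi → ngahengzi.
number = singular: zero marking, form stays ngahengzi.
Attach definiteness definite o- → ongahengzi.
Attach case locative oth- → othongahengzi.
Apply vowel harmony: othongahengzi → ethengahengzi.
Vowel deletion: no change.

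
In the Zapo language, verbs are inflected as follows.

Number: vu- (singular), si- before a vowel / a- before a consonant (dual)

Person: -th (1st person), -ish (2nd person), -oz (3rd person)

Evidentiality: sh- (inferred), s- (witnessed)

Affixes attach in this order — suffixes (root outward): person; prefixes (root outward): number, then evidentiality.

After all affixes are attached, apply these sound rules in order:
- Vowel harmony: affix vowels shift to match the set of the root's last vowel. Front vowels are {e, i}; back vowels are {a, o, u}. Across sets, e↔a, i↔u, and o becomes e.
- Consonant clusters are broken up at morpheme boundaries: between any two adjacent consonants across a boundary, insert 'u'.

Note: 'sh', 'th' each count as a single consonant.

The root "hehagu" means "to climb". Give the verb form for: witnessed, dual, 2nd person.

sahehaguush

Attach number dual a- (before consonant 'h') → ahehagu.
Attach person 2nd person -ish → ahehaguish.
Attach evidentiality witnessed s- → sahehaguish.
Apply vowel harmony: sahehaguish → sahehaguush.
Epenthesis: no change.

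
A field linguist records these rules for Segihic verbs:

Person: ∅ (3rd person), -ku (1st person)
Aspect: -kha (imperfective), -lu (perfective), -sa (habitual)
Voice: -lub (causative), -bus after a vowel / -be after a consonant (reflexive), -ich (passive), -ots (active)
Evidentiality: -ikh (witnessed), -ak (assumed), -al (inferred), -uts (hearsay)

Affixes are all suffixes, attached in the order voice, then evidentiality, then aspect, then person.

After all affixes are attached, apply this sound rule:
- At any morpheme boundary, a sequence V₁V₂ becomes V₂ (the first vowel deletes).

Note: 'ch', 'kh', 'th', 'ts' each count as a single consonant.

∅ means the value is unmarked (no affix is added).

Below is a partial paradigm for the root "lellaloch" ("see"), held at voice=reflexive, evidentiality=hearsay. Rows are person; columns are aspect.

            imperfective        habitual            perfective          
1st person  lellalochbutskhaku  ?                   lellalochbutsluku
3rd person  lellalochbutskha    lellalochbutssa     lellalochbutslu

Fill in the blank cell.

Attach voice reflexive -be (after consonant 'ch') → lellalochbe.
Attach evidentiality hearsay -uts → lellalochbeuts.
Attach aspect habitual -sa → lellalochbeutssa.
Attach person 1st person -ku → lellalochbeutssaku.
Apply vowel deletion: lellalochbeutssaku → lellalochbutssaku.

lellalochbutssaku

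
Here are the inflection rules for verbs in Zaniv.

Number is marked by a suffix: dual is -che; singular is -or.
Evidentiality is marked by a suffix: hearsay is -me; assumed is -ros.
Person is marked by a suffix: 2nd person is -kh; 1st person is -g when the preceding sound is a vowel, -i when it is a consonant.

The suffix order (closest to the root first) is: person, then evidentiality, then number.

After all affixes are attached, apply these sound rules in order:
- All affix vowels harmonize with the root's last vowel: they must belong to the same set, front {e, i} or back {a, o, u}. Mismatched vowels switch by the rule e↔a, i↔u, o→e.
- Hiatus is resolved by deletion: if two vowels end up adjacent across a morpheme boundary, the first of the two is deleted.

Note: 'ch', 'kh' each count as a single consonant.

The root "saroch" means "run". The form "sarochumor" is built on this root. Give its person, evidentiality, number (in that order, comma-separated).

Segment: saroch-i-me-or.
person: -g/i → 1st person.
evidentiality: -me → hearsay.
number: -or → singular.

1st person, hearsay, singular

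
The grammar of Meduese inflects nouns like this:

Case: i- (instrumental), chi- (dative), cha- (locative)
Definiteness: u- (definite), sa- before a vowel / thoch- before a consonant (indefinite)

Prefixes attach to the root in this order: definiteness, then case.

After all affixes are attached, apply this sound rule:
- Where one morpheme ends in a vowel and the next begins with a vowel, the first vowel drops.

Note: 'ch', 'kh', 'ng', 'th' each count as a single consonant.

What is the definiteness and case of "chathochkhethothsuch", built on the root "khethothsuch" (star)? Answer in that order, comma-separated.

Segment: cha-thoch-khethothsuch.
definiteness: sa/thoch- → indefinite.
case: cha- → locative.

indefinite, locative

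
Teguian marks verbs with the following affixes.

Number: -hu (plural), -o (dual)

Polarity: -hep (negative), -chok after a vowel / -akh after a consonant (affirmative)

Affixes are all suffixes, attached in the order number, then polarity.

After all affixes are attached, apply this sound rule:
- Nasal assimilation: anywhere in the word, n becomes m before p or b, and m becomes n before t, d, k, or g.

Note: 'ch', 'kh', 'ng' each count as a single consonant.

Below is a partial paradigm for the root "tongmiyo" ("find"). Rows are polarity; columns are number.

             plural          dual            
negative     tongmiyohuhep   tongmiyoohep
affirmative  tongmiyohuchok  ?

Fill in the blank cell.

Attach number dual -o → tongmiyoo.
Attach polarity affirmative -chok (after vowel 'o') → tongmiyoochok.
Nasal assimilation: no change.

tongmiyoochok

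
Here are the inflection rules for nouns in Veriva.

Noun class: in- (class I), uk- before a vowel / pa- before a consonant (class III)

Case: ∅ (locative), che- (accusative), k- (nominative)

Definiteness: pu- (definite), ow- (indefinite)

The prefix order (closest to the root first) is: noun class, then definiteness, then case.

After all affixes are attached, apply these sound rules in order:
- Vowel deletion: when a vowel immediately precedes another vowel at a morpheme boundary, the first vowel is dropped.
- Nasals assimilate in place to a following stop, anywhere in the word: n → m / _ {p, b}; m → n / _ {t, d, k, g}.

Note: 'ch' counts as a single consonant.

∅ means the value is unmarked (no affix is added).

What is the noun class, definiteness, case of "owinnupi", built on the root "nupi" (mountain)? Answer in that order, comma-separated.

class I, indefinite, locative

Segment: ow-in-nupi.
noun class: in- → class I.
definiteness: ow- → indefinite.
case: ∅ → locative.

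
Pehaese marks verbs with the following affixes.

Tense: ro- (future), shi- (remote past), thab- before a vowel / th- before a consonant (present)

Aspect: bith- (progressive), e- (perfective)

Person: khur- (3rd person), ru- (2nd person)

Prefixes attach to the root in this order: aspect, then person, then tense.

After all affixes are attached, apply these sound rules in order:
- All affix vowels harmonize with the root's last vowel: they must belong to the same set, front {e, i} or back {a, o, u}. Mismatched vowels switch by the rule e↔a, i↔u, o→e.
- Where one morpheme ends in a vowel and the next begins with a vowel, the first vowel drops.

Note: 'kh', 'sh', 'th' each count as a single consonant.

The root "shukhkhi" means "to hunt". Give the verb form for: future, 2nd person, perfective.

rereshukhkhi

Attach aspect perfective e- → eshukhkhi.
Attach person 2nd person ru- → rueshukhkhi.
Attach tense future ro- → rorueshukhkhi.
Apply vowel harmony: rorueshukhkhi → rerieshukhkhi.
Apply vowel deletion: rerieshukhkhi → rereshukhkhi.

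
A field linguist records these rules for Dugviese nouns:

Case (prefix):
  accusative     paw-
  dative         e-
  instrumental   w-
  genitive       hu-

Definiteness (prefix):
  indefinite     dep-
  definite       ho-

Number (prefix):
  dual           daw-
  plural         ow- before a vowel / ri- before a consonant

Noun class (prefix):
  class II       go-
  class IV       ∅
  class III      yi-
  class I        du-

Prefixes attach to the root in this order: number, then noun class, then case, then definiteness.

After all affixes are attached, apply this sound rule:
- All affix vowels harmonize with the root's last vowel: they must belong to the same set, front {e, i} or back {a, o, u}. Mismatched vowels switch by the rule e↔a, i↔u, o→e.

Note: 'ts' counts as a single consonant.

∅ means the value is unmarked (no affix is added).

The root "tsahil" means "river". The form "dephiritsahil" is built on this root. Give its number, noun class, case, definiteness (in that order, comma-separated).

plural, class IV, genitive, indefinite

Segment: dep-hu-ri-tsahil.
number: ow/ri- → plural.
noun class: ∅ → class IV.
case: hu- → genitive.
definiteness: dep- → indefinite.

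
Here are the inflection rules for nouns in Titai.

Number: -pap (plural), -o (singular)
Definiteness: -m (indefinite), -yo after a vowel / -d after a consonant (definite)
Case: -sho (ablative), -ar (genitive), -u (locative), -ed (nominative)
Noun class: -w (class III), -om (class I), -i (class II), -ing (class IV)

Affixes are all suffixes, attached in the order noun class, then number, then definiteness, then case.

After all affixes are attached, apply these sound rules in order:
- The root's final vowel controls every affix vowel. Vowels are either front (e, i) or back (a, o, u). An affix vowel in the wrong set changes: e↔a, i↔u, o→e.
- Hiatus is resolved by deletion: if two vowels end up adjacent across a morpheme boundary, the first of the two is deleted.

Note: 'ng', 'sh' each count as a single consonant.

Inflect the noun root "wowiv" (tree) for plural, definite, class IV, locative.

wowivingpepdi

Attach noun class class IV -ing → wowiving.
Attach number plural -pap → wowivingpap.
Attach definiteness definite -d (after consonant 'p') → wowivingpapd.
Attach case locative -u → wowivingpapdu.
Apply vowel harmony: wowivingpapdu → wowivingpepdi.
Vowel deletion: no change.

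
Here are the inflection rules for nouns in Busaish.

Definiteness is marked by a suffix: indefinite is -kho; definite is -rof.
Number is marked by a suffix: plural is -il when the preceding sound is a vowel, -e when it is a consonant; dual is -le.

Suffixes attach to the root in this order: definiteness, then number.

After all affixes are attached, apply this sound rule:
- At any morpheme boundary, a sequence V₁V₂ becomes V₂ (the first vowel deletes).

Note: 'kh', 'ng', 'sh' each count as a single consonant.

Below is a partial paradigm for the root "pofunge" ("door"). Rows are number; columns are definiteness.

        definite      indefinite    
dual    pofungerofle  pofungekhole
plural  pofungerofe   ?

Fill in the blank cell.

pofungekhil

Attach definiteness indefinite -kho → pofungekho.
Attach number plural -il (after vowel 'o') → pofungekhoil.
Apply vowel deletion: pofungekhoil → pofungekhil.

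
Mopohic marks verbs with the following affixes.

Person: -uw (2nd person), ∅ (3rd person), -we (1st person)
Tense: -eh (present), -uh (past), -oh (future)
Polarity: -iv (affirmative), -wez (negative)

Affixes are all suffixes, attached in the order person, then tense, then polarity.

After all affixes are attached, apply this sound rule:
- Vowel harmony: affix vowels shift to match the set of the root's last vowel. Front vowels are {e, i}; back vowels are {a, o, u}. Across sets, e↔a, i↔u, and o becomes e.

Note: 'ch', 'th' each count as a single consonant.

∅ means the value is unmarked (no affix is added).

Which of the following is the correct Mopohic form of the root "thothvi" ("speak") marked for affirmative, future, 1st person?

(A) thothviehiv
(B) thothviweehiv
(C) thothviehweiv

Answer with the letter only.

Attach person 1st person -we → thothviwe.
Attach tense future -oh → thothviweoh.
Attach polarity affirmative -iv → thothviweohiv.
Apply vowel harmony: thothviweohiv → thothviweehiv.
So the correct form is thothviweehiv, option (B).
(C) thothviehweiv is wrong: it has the affixes in the wrong order.
(A) thothviehiv is wrong: it uses 3rd person instead of 1st person for person.

B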